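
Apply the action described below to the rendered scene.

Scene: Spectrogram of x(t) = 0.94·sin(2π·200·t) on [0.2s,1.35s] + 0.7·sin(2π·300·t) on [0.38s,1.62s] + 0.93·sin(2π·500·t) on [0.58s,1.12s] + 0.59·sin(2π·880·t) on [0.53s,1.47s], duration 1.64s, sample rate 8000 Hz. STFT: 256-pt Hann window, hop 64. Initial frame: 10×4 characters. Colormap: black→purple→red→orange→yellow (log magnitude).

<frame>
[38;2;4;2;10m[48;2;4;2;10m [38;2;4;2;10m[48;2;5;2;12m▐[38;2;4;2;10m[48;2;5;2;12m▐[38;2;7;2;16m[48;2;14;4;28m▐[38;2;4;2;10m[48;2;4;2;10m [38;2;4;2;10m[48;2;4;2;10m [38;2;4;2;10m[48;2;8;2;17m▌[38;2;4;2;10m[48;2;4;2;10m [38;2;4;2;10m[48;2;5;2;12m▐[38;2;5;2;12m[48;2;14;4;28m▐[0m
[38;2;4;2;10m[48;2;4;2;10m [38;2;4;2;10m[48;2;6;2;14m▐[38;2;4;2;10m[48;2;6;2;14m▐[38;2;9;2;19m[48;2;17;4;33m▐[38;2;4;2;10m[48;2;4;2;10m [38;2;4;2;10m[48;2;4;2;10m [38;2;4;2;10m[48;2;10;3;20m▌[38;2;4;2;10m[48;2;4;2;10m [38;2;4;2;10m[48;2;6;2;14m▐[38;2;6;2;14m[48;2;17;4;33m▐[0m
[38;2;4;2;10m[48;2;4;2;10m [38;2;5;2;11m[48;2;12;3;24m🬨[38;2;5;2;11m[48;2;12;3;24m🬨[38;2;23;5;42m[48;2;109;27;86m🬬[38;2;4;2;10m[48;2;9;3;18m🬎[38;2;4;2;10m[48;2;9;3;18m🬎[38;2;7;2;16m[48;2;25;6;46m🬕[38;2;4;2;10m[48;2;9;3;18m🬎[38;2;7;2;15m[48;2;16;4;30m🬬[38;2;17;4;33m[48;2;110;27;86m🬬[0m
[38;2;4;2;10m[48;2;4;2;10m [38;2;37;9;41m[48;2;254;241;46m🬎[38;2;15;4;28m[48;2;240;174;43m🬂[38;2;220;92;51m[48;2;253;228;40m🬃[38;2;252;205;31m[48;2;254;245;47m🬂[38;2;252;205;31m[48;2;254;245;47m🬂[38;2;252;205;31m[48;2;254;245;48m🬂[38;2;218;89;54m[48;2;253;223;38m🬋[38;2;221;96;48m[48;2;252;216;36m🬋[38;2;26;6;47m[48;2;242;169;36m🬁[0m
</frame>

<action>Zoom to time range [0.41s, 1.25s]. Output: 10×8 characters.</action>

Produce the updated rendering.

<frame>
[38;2;4;2;10m[48;2;4;2;10m [38;2;7;2;16m[48;2;14;4;28m▐[38;2;4;2;10m[48;2;6;2;14m▐[38;2;4;2;10m[48;2;4;2;10m [38;2;4;2;10m[48;2;4;2;10m [38;2;4;2;10m[48;2;4;2;10m [38;2;4;2;10m[48;2;4;2;10m [38;2;4;2;10m[48;2;4;2;10m [38;2;4;2;10m[48;2;8;2;16m▌[38;2;4;2;10m[48;2;4;2;10m [0m
[38;2;4;2;10m[48;2;4;2;10m [38;2;8;2;17m[48;2;15;4;28m▐[38;2;7;2;15m[48;2;4;2;10m▌[38;2;4;2;10m[48;2;4;2;10m [38;2;4;2;10m[48;2;4;2;10m [38;2;4;2;10m[48;2;4;2;10m [38;2;4;2;10m[48;2;4;2;10m [38;2;4;2;10m[48;2;4;2;10m [38;2;4;2;10m[48;2;8;2;17m▌[38;2;4;2;10m[48;2;4;2;10m [0m
[38;2;4;2;10m[48;2;4;2;10m [38;2;8;3;18m[48;2;16;4;31m▐[38;2;4;2;10m[48;2;7;2;16m▐[38;2;4;2;10m[48;2;4;2;10m [38;2;4;2;10m[48;2;4;2;10m [38;2;4;2;10m[48;2;4;2;10m [38;2;4;2;10m[48;2;4;2;10m [38;2;4;2;10m[48;2;4;2;10m [38;2;4;2;10m[48;2;8;3;18m▌[38;2;4;2;10m[48;2;4;2;10m [0m
[38;2;4;2;10m[48;2;4;2;10m [38;2;10;3;21m[48;2;19;4;35m▐[38;2;4;2;10m[48;2;8;2;18m▐[38;2;4;2;10m[48;2;4;2;10m [38;2;4;2;10m[48;2;4;2;10m [38;2;4;2;10m[48;2;4;2;10m [38;2;4;2;10m[48;2;4;2;10m [38;2;4;2;10m[48;2;4;2;10m [38;2;4;2;10m[48;2;10;3;21m▌[38;2;4;2;10m[48;2;4;2;10m [0m
[38;2;4;2;10m[48;2;4;2;10m [38;2;14;3;27m[48;2;24;6;45m▐[38;2;4;2;10m[48;2;11;3;23m▐[38;2;4;2;10m[48;2;4;2;10m [38;2;4;2;10m[48;2;4;2;10m [38;2;4;2;10m[48;2;4;2;10m [38;2;4;2;10m[48;2;4;2;10m [38;2;4;2;10m[48;2;4;2;10m [38;2;4;2;10m[48;2;14;3;27m▌[38;2;4;2;10m[48;2;4;2;10m [0m
[38;2;4;2;10m[48;2;4;2;10m [38;2;30;7;54m[48;2;118;30;85m🬬[38;2;8;2;16m[48;2;23;6;42m🬨[38;2;4;2;10m[48;2;9;3;18m🬎[38;2;4;2;10m[48;2;9;3;18m🬎[38;2;4;2;10m[48;2;9;3;18m🬎[38;2;4;2;10m[48;2;9;3;18m🬎[38;2;4;2;10m[48;2;9;3;18m🬎[38;2;5;2;12m[48;2;25;6;45m▌[38;2;4;2;10m[48;2;9;3;18m🬎[0m
[38;2;4;2;10m[48;2;7;2;15m🬎[38;2;251;186;23m[48;2;112;28;83m🬡[38;2;43;10;70m[48;2;253;227;40m🬋[38;2;28;7;51m[48;2;253;227;40m🬋[38;2;29;7;51m[48;2;253;227;40m🬋[38;2;28;7;51m[48;2;253;227;40m🬋[38;2;29;7;51m[48;2;253;227;40m🬋[38;2;28;7;51m[48;2;253;227;40m🬋[38;2;58;14;69m[48;2;253;227;40m🬋[38;2;252;205;31m[48;2;17;4;33m🬂[0m
[38;2;224;102;44m[48;2;254;241;46m🬰[38;2;231;116;34m[48;2;254;241;46m🬰[38;2;252;215;35m[48;2;234;120;31m🬎[38;2;252;213;34m[48;2;231;115;35m🬎[38;2;252;213;34m[48;2;231;115;35m🬎[38;2;252;213;34m[48;2;231;115;35m🬎[38;2;252;213;34m[48;2;231;115;35m🬎[38;2;252;213;34m[48;2;231;115;35m🬎[38;2;252;215;35m[48;2;234;120;31m🬎[38;2;224;102;44m[48;2;254;241;46m🬰[0m
</frame>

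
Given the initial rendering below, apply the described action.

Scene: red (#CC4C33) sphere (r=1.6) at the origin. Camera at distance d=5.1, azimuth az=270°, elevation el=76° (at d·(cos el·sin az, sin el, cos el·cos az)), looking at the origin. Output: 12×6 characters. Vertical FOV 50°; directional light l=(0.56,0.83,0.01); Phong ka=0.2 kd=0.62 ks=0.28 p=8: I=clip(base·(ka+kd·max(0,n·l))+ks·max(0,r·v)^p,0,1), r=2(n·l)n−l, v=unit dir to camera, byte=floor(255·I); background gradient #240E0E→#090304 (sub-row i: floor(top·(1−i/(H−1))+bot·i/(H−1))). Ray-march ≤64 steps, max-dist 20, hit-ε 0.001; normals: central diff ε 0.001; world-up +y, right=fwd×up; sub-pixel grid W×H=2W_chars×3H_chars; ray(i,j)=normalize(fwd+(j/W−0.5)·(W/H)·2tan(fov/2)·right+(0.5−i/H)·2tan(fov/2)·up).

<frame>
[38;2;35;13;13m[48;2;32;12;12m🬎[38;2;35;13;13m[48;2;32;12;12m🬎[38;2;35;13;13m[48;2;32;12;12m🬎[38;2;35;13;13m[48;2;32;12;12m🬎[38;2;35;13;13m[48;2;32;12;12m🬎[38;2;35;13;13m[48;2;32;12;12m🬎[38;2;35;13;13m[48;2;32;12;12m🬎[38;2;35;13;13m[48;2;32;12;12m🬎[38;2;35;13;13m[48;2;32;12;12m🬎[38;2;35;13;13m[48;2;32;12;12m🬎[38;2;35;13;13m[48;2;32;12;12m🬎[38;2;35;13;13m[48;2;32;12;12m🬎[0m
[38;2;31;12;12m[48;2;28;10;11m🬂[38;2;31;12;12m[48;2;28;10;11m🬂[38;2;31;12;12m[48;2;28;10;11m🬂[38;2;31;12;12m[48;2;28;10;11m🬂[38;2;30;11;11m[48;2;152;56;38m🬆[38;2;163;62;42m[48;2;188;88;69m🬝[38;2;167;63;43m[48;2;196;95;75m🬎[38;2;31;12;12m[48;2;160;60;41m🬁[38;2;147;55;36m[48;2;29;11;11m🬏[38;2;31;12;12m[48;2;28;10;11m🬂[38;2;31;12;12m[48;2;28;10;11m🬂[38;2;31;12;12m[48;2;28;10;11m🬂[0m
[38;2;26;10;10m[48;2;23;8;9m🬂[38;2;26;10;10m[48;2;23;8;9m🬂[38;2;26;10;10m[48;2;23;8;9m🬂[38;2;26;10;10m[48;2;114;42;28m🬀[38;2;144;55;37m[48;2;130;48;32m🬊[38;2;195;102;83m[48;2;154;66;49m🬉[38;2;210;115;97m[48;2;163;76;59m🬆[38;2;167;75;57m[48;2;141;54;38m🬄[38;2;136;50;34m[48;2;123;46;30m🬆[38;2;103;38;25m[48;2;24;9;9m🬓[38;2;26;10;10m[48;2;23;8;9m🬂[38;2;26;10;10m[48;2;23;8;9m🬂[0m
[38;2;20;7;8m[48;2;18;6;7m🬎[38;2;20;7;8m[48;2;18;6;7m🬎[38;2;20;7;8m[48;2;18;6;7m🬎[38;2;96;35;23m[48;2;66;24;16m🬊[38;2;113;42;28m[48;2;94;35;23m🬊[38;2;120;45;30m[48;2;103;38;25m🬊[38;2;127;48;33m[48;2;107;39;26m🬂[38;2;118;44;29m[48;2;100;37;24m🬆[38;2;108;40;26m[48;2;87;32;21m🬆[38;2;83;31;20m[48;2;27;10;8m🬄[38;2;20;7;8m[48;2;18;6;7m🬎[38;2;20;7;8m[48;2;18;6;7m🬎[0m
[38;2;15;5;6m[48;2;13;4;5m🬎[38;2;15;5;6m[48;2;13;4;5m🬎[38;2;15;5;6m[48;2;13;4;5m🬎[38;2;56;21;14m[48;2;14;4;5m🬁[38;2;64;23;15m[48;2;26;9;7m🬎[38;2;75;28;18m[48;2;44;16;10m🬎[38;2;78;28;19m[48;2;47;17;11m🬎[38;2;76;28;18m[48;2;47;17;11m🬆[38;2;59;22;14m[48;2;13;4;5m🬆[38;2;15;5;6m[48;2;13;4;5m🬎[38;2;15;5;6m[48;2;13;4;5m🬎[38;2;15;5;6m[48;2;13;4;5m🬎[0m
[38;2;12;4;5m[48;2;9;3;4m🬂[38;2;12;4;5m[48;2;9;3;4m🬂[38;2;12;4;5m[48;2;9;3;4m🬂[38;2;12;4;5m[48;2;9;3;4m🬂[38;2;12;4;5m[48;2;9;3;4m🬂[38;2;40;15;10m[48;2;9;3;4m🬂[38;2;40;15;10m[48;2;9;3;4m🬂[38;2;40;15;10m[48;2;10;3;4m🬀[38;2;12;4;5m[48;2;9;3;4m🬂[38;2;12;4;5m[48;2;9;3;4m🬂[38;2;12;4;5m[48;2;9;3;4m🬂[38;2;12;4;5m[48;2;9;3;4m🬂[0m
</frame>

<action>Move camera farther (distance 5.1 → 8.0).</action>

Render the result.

<frame>
[38;2;35;13;13m[48;2;32;12;12m🬎[38;2;35;13;13m[48;2;32;12;12m🬎[38;2;35;13;13m[48;2;32;12;12m🬎[38;2;35;13;13m[48;2;32;12;12m🬎[38;2;35;13;13m[48;2;32;12;12m🬎[38;2;35;13;13m[48;2;32;12;12m🬎[38;2;35;13;13m[48;2;32;12;12m🬎[38;2;35;13;13m[48;2;32;12;12m🬎[38;2;35;13;13m[48;2;32;12;12m🬎[38;2;35;13;13m[48;2;32;12;12m🬎[38;2;35;13;13m[48;2;32;12;12m🬎[38;2;35;13;13m[48;2;32;12;12m🬎[0m
[38;2;31;12;12m[48;2;28;10;11m🬂[38;2;31;12;12m[48;2;28;10;11m🬂[38;2;31;12;12m[48;2;28;10;11m🬂[38;2;31;12;12m[48;2;28;10;11m🬂[38;2;31;12;12m[48;2;28;10;11m🬂[38;2;31;12;12m[48;2;28;10;11m🬂[38;2;31;12;12m[48;2;28;10;11m🬂[38;2;31;12;12m[48;2;28;10;11m🬂[38;2;31;12;12m[48;2;28;10;11m🬂[38;2;31;12;12m[48;2;28;10;11m🬂[38;2;31;12;12m[48;2;28;10;11m🬂[38;2;31;12;12m[48;2;28;10;11m🬂[0m
[38;2;26;10;10m[48;2;23;8;9m🬂[38;2;26;10;10m[48;2;23;8;9m🬂[38;2;26;10;10m[48;2;23;8;9m🬂[38;2;26;10;10m[48;2;23;8;9m🬂[38;2;125;46;31m[48;2;24;9;9m🬦[38;2;171;78;60m[48;2;149;56;37m🬦[38;2;173;77;58m[48;2;223;125;105m🬸[38;2;138;51;34m[48;2;26;10;10m🬺[38;2;26;10;10m[48;2;23;8;9m🬂[38;2;26;10;10m[48;2;23;8;9m🬂[38;2;26;10;10m[48;2;23;8;9m🬂[38;2;26;10;10m[48;2;23;8;9m🬂[0m
[38;2;20;7;8m[48;2;18;6;7m🬎[38;2;20;7;8m[48;2;18;6;7m🬎[38;2;20;7;8m[48;2;18;6;7m🬎[38;2;20;7;8m[48;2;18;6;7m🬎[38;2;91;33;22m[48;2;25;9;8m🬉[38;2;114;42;28m[48;2;77;28;19m🬊[38;2;114;43;29m[48;2;76;28;18m🬎[38;2;106;39;26m[48;2;64;23;15m🬆[38;2;20;7;8m[48;2;18;6;7m🬎[38;2;20;7;8m[48;2;18;6;7m🬎[38;2;20;7;8m[48;2;18;6;7m🬎[38;2;20;7;8m[48;2;18;6;7m🬎[0m
[38;2;15;5;6m[48;2;13;4;5m🬎[38;2;15;5;6m[48;2;13;4;5m🬎[38;2;15;5;6m[48;2;13;4;5m🬎[38;2;15;5;6m[48;2;13;4;5m🬎[38;2;15;5;6m[48;2;13;4;5m🬎[38;2;40;15;10m[48;2;14;4;5m🬂[38;2;41;15;10m[48;2;14;4;5m🬂[38;2;40;15;10m[48;2;14;4;5m🬀[38;2;15;5;6m[48;2;13;4;5m🬎[38;2;15;5;6m[48;2;13;4;5m🬎[38;2;15;5;6m[48;2;13;4;5m🬎[38;2;15;5;6m[48;2;13;4;5m🬎[0m
[38;2;12;4;5m[48;2;9;3;4m🬂[38;2;12;4;5m[48;2;9;3;4m🬂[38;2;12;4;5m[48;2;9;3;4m🬂[38;2;12;4;5m[48;2;9;3;4m🬂[38;2;12;4;5m[48;2;9;3;4m🬂[38;2;12;4;5m[48;2;9;3;4m🬂[38;2;12;4;5m[48;2;9;3;4m🬂[38;2;12;4;5m[48;2;9;3;4m🬂[38;2;12;4;5m[48;2;9;3;4m🬂[38;2;12;4;5m[48;2;9;3;4m🬂[38;2;12;4;5m[48;2;9;3;4m🬂[38;2;12;4;5m[48;2;9;3;4m🬂[0m
</frame>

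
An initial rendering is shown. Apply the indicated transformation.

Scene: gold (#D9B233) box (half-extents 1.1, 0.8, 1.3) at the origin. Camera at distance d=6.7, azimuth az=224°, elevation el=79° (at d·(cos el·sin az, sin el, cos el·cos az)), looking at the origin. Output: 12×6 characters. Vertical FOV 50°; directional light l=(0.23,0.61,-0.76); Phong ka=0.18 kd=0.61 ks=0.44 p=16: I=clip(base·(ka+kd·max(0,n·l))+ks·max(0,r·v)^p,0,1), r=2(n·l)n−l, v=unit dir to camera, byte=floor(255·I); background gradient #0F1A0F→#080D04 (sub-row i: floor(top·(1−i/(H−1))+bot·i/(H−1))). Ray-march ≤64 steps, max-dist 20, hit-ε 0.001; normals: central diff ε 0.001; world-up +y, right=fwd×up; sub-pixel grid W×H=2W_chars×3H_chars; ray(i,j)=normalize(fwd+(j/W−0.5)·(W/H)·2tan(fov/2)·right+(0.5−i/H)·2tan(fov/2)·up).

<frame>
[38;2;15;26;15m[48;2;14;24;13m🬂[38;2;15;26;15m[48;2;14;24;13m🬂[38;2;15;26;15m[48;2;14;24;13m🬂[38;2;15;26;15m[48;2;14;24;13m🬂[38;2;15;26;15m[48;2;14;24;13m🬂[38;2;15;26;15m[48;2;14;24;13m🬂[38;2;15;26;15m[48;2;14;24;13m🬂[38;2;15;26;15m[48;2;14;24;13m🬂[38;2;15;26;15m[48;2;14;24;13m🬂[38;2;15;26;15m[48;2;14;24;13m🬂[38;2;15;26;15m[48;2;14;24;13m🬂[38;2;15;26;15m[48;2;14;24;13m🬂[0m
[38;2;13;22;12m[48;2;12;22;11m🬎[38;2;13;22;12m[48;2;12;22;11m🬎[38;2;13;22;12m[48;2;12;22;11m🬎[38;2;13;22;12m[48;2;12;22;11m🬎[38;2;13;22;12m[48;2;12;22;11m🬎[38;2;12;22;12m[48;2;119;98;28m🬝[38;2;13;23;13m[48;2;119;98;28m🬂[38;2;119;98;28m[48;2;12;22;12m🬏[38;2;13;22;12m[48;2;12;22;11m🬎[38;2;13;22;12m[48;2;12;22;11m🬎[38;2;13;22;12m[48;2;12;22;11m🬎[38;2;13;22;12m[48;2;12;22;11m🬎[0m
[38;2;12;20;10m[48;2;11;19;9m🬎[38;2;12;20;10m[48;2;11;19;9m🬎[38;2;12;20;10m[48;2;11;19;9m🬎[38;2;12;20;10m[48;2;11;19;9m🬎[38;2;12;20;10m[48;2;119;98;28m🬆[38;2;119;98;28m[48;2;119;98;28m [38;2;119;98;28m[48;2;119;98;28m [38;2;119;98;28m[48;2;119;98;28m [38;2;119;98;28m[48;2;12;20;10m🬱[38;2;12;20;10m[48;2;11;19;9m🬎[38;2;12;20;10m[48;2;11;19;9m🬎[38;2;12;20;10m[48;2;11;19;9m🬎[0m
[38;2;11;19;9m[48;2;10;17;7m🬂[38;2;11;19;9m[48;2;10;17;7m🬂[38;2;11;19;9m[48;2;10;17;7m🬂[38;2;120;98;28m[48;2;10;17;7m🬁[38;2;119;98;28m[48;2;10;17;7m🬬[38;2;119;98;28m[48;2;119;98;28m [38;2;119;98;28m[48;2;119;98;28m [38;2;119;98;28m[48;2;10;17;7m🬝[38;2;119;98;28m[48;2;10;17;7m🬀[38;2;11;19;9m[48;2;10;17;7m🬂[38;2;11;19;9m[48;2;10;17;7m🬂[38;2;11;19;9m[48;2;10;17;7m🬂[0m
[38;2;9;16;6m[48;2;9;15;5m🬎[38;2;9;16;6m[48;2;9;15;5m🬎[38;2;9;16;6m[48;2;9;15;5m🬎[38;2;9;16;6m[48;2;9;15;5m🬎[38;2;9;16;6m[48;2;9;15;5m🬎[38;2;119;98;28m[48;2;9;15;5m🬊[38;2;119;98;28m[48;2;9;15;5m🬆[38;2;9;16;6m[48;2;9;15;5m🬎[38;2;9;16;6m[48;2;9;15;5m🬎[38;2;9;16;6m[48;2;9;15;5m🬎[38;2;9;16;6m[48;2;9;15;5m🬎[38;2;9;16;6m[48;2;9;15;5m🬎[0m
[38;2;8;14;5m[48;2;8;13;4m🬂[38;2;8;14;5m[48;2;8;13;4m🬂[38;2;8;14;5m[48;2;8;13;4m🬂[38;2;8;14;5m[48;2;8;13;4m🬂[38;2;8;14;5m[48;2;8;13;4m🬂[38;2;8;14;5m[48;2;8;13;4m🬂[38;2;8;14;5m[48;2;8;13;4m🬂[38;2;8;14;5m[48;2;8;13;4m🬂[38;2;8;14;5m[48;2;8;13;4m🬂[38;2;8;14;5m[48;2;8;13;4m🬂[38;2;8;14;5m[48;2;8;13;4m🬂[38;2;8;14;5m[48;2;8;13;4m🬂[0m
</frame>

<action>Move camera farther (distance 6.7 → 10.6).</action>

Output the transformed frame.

<frame>
[38;2;15;26;15m[48;2;14;24;13m🬂[38;2;15;26;15m[48;2;14;24;13m🬂[38;2;15;26;15m[48;2;14;24;13m🬂[38;2;15;26;15m[48;2;14;24;13m🬂[38;2;15;26;15m[48;2;14;24;13m🬂[38;2;15;26;15m[48;2;14;24;13m🬂[38;2;15;26;15m[48;2;14;24;13m🬂[38;2;15;26;15m[48;2;14;24;13m🬂[38;2;15;26;15m[48;2;14;24;13m🬂[38;2;15;26;15m[48;2;14;24;13m🬂[38;2;15;26;15m[48;2;14;24;13m🬂[38;2;15;26;15m[48;2;14;24;13m🬂[0m
[38;2;13;22;12m[48;2;12;22;11m🬎[38;2;13;22;12m[48;2;12;22;11m🬎[38;2;13;22;12m[48;2;12;22;11m🬎[38;2;13;22;12m[48;2;12;22;11m🬎[38;2;13;22;12m[48;2;12;22;11m🬎[38;2;13;22;12m[48;2;12;22;11m🬎[38;2;13;22;12m[48;2;12;22;11m🬎[38;2;13;22;12m[48;2;12;22;11m🬎[38;2;13;22;12m[48;2;12;22;11m🬎[38;2;13;22;12m[48;2;12;22;11m🬎[38;2;13;22;12m[48;2;12;22;11m🬎[38;2;13;22;12m[48;2;12;22;11m🬎[0m
[38;2;12;20;10m[48;2;11;19;9m🬎[38;2;12;20;10m[48;2;11;19;9m🬎[38;2;12;20;10m[48;2;11;19;9m🬎[38;2;12;20;10m[48;2;11;19;9m🬎[38;2;12;20;10m[48;2;11;19;9m🬎[38;2;12;20;10m[48;2;119;98;28m🬆[38;2;119;98;28m[48;2;12;21;11m🬺[38;2;119;98;28m[48;2;11;20;10m🬏[38;2;12;20;10m[48;2;11;19;9m🬎[38;2;12;20;10m[48;2;11;19;9m🬎[38;2;12;20;10m[48;2;11;19;9m🬎[38;2;12;20;10m[48;2;11;19;9m🬎[0m
[38;2;11;19;9m[48;2;10;17;7m🬂[38;2;11;19;9m[48;2;10;17;7m🬂[38;2;11;19;9m[48;2;10;17;7m🬂[38;2;11;19;9m[48;2;10;17;7m🬂[38;2;119;98;28m[48;2;10;17;7m🬁[38;2;119;98;28m[48;2;10;17;7m🬬[38;2;119;98;28m[48;2;10;17;7m🬝[38;2;119;98;28m[48;2;10;17;7m🬀[38;2;11;19;9m[48;2;10;17;7m🬂[38;2;11;19;9m[48;2;10;17;7m🬂[38;2;11;19;9m[48;2;10;17;7m🬂[38;2;11;19;9m[48;2;10;17;7m🬂[0m
[38;2;9;16;6m[48;2;9;15;5m🬎[38;2;9;16;6m[48;2;9;15;5m🬎[38;2;9;16;6m[48;2;9;15;5m🬎[38;2;9;16;6m[48;2;9;15;5m🬎[38;2;9;16;6m[48;2;9;15;5m🬎[38;2;9;16;6m[48;2;9;15;5m🬎[38;2;9;16;6m[48;2;9;15;5m🬎[38;2;9;16;6m[48;2;9;15;5m🬎[38;2;9;16;6m[48;2;9;15;5m🬎[38;2;9;16;6m[48;2;9;15;5m🬎[38;2;9;16;6m[48;2;9;15;5m🬎[38;2;9;16;6m[48;2;9;15;5m🬎[0m
[38;2;8;14;5m[48;2;8;13;4m🬂[38;2;8;14;5m[48;2;8;13;4m🬂[38;2;8;14;5m[48;2;8;13;4m🬂[38;2;8;14;5m[48;2;8;13;4m🬂[38;2;8;14;5m[48;2;8;13;4m🬂[38;2;8;14;5m[48;2;8;13;4m🬂[38;2;8;14;5m[48;2;8;13;4m🬂[38;2;8;14;5m[48;2;8;13;4m🬂[38;2;8;14;5m[48;2;8;13;4m🬂[38;2;8;14;5m[48;2;8;13;4m🬂[38;2;8;14;5m[48;2;8;13;4m🬂[38;2;8;14;5m[48;2;8;13;4m🬂[0m
</frame>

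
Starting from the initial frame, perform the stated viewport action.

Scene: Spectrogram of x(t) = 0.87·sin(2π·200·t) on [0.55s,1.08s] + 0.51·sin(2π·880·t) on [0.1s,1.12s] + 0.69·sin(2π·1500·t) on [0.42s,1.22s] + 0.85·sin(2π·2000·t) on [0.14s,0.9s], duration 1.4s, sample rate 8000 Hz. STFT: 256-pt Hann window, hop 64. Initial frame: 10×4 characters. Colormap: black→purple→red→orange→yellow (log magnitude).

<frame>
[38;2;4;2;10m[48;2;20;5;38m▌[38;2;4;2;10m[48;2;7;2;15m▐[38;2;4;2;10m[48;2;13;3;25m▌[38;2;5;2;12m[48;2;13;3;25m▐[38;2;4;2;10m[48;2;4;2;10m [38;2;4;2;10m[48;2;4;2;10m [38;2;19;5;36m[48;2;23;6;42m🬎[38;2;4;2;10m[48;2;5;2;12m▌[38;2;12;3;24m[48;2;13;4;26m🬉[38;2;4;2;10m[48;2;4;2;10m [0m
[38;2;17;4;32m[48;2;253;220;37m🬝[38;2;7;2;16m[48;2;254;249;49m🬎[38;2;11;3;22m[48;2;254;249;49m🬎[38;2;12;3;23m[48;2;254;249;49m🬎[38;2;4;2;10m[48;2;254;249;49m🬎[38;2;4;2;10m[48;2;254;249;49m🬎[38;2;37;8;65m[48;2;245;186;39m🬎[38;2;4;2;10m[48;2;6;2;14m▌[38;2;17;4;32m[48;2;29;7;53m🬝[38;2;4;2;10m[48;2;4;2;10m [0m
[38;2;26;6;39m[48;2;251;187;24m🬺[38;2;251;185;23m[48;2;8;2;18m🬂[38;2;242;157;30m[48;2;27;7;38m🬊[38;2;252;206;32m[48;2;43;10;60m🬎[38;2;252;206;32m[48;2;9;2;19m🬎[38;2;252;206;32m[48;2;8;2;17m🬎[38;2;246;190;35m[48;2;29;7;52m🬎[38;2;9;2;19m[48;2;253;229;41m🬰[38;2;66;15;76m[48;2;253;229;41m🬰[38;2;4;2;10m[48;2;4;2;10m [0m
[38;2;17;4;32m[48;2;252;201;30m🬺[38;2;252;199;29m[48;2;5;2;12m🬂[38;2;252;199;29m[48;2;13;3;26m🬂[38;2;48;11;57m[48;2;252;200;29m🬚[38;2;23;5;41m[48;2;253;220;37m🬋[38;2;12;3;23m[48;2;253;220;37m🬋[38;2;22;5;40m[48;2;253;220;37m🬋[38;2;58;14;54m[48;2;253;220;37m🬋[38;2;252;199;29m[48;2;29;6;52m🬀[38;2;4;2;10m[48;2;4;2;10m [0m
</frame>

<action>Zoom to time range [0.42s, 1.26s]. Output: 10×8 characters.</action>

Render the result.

<frame>
[38;2;4;2;10m[48;2;4;2;10m [38;2;5;2;12m[48;2;5;2;11m▌[38;2;4;2;10m[48;2;4;2;10m [38;2;4;2;10m[48;2;4;2;10m [38;2;4;2;10m[48;2;4;2;10m [38;2;4;2;10m[48;2;21;5;38m▌[38;2;4;2;10m[48;2;4;2;10m [38;2;4;2;10m[48;2;4;2;10m [38;2;5;2;12m[48;2;12;3;24m▌[38;2;4;2;10m[48;2;13;4;26m▌[0m
[38;2;4;2;10m[48;2;4;2;10m [38;2;5;2;12m[48;2;5;2;13m🬬[38;2;4;2;10m[48;2;4;2;10m [38;2;4;2;10m[48;2;4;2;10m [38;2;4;2;10m[48;2;4;2;10m [38;2;4;2;10m[48;2;24;5;43m▌[38;2;4;2;10m[48;2;4;2;10m [38;2;4;2;10m[48;2;4;2;10m [38;2;5;2;12m[48;2;12;3;24m▌[38;2;4;2;10m[48;2;15;4;28m▌[0m
[38;2;4;2;10m[48;2;4;2;10m [38;2;5;2;12m[48;2;6;2;13m🬨[38;2;4;2;10m[48;2;4;2;10m [38;2;4;2;10m[48;2;4;2;10m [38;2;4;2;10m[48;2;4;2;10m [38;2;4;2;10m[48;2;33;8;59m▌[38;2;4;2;10m[48;2;4;2;10m [38;2;4;2;10m[48;2;4;2;10m [38;2;5;2;12m[48;2;13;4;26m▌[38;2;4;2;10m[48;2;18;4;34m▌[0m
[38;2;4;2;10m[48;2;254;249;49m🬎[38;2;5;2;13m[48;2;254;249;49m🬎[38;2;4;2;10m[48;2;254;249;49m🬎[38;2;4;2;10m[48;2;254;249;49m🬎[38;2;4;2;10m[48;2;254;249;49m🬎[38;2;41;10;48m[48;2;254;249;49m🬎[38;2;4;2;10m[48;2;4;2;10m [38;2;4;2;10m[48;2;4;2;10m [38;2;6;2;13m[48;2;16;4;30m▌[38;2;4;2;10m[48;2;27;6;48m▌[0m
[38;2;4;2;10m[48;2;252;207;32m🬋[38;2;7;2;15m[48;2;252;207;32m🬋[38;2;4;2;10m[48;2;252;207;32m🬋[38;2;4;2;10m[48;2;252;207;32m🬋[38;2;4;2;10m[48;2;252;207;32m🬋[38;2;55;14;48m[48;2;252;208;32m🬋[38;2;4;2;10m[48;2;253;230;41m🬎[38;2;4;2;10m[48;2;253;230;41m🬎[38;2;13;3;25m[48;2;253;230;41m🬎[38;2;33;8;45m[48;2;253;230;41m🬎[0m
[38;2;250;164;15m[48;2;6;2;13m🬂[38;2;250;164;15m[48;2;11;3;23m🬂[38;2;250;164;15m[48;2;6;2;13m🬂[38;2;250;164;15m[48;2;6;2;13m🬂[38;2;250;164;15m[48;2;6;2;13m🬂[38;2;250;165;15m[48;2;18;4;34m🬂[38;2;250;164;15m[48;2;6;2;13m🬂[38;2;250;164;15m[48;2;6;2;14m🬂[38;2;250;166;15m[48;2;37;9;52m🬂[38;2;250;168;16m[48;2;35;8;46m🬂[0m
[38;2;252;199;29m[48;2;15;4;28m🬂[38;2;252;199;29m[48;2;32;7;56m🬂[38;2;252;199;29m[48;2;15;4;29m🬂[38;2;252;199;29m[48;2;15;4;29m🬂[38;2;252;199;29m[48;2;15;4;29m🬂[38;2;252;199;29m[48;2;21;5;38m🬂[38;2;252;199;29m[48;2;15;4;29m🬂[38;2;252;199;29m[48;2;17;4;32m🬂[38;2;251;185;23m[48;2;69;17;69m🬂[38;2;4;2;10m[48;2;31;7;55m▌[0m
[38;2;4;2;10m[48;2;4;2;10m [38;2;88;21;87m[48;2;249;173;22m🬂[38;2;12;3;23m[48;2;242;177;41m🬂[38;2;12;3;23m[48;2;242;177;41m🬂[38;2;12;3;23m[48;2;242;177;41m🬂[38;2;17;4;32m[48;2;242;177;41m🬂[38;2;12;3;23m[48;2;242;177;41m🬂[38;2;17;4;33m[48;2;242;178;40m🬂[38;2;251;190;25m[48;2;39;9;53m🬓[38;2;4;2;10m[48;2;24;6;44m▌[0m
</frame>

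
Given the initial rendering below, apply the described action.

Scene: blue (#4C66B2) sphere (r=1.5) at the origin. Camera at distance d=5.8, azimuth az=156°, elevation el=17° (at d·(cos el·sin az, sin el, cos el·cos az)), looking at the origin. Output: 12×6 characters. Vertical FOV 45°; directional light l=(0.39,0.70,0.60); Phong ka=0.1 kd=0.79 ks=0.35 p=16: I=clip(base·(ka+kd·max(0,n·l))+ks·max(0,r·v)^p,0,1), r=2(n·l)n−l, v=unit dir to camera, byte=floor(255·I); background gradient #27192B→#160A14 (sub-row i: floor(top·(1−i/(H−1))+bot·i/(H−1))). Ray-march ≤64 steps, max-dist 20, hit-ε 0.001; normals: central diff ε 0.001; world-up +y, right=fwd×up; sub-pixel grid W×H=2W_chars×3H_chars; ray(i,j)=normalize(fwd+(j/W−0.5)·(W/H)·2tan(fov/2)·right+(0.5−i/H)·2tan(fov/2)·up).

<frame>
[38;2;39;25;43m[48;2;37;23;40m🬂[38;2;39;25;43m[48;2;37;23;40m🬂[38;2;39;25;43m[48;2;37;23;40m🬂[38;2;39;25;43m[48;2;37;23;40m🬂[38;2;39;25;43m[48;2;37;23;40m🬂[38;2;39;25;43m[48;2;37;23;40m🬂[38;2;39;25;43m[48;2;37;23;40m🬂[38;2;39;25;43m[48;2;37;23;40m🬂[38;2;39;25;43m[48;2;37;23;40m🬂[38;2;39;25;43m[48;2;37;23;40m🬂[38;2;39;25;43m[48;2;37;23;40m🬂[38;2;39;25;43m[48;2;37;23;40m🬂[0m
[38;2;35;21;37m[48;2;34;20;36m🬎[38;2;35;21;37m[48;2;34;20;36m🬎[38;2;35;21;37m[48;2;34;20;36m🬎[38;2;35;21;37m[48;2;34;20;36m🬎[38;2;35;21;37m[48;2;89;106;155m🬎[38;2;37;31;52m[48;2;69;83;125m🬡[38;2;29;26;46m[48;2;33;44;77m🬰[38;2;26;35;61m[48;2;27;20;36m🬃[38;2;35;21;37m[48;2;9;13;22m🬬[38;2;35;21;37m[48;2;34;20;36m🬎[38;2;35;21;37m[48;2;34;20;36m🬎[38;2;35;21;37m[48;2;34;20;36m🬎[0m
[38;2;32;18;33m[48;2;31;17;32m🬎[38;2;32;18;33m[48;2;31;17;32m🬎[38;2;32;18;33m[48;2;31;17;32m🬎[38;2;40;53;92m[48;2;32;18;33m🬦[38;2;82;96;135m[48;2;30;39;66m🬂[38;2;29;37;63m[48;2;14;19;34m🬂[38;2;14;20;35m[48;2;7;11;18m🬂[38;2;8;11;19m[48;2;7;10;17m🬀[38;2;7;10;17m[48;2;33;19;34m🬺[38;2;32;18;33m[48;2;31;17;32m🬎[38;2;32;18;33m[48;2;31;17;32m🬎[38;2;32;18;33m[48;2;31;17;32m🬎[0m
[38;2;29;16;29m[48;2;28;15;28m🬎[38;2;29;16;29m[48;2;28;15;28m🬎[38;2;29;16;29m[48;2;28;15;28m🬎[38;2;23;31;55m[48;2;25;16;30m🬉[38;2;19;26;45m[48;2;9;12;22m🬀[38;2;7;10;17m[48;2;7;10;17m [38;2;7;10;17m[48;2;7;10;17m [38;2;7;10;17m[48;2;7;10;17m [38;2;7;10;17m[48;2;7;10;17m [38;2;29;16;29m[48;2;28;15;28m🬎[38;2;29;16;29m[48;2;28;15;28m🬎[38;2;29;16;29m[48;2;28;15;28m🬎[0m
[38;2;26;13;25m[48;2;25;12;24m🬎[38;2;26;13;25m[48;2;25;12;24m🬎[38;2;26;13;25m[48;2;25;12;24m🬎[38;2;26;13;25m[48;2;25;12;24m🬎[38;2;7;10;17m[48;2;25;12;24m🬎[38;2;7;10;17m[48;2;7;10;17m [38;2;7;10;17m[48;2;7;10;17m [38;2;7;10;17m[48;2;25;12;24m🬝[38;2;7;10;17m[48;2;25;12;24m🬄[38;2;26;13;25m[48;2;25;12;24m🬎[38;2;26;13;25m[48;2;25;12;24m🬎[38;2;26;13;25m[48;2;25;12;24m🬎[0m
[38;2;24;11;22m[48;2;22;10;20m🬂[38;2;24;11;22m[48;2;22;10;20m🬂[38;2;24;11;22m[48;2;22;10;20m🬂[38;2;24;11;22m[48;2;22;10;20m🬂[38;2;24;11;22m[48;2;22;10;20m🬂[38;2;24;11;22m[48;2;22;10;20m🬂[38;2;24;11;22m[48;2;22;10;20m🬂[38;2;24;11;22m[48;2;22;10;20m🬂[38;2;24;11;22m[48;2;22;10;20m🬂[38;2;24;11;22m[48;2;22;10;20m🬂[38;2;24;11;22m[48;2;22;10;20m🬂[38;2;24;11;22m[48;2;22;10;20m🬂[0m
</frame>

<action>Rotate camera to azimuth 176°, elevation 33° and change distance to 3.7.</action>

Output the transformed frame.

<frame>
[38;2;39;25;43m[48;2;37;23;40m🬂[38;2;39;25;43m[48;2;37;23;40m🬂[38;2;39;25;43m[48;2;37;23;40m🬂[38;2;38;24;42m[48;2;66;83;131m🬆[38;2;46;49;85m[48;2;106;120;163m🬂[38;2;94;107;145m[48;2;61;75;116m🬓[38;2;48;62;102m[48;2;37;47;79m🬆[38;2;38;51;89m[48;2;27;37;66m🬆[38;2;33;27;46m[48;2;28;38;66m🬡[38;2;22;30;53m[48;2;38;24;41m🬏[38;2;39;25;43m[48;2;37;23;40m🬂[38;2;39;25;43m[48;2;37;23;40m🬂[0m
[38;2;35;21;37m[48;2;34;20;36m🬎[38;2;35;21;37m[48;2;34;20;36m🬎[38;2;36;22;38m[48;2;43;57;98m🬀[38;2;80;94;133m[48;2;43;54;85m🬂[38;2;77;89;122m[48;2;31;40;66m🬂[38;2;39;49;78m[48;2;22;29;51m🬂[38;2;24;32;55m[48;2;16;22;39m🬆[38;2;19;26;46m[48;2;13;18;31m🬆[38;2;16;22;39m[48;2;10;13;24m🬆[38;2;16;21;37m[48;2;8;12;21m🬂[38;2;35;21;37m[48;2;8;11;19m🬨[38;2;35;21;37m[48;2;34;20;36m🬎[0m
[38;2;32;18;33m[48;2;31;17;32m🬎[38;2;32;44;77m[48;2;32;18;33m▐[38;2;29;40;70m[48;2;22;29;52m🬆[38;2;23;31;55m[48;2;17;22;39m🬆[38;2;18;25;43m[48;2;12;16;29m🬆[38;2;14;19;33m[48;2;8;12;21m🬆[38;2;11;16;28m[48;2;7;10;18m🬂[38;2;9;12;22m[48;2;7;10;17m🬀[38;2;7;10;17m[48;2;7;10;17m [38;2;7;10;17m[48;2;7;10;17m [38;2;7;10;17m[48;2;7;10;17m [38;2;32;18;33m[48;2;31;17;32m🬎[0m
[38;2;29;16;29m[48;2;28;15;28m🬎[38;2;20;27;48m[48;2;25;16;30m🬉[38;2;16;21;38m[48;2;10;13;24m🬆[38;2;12;16;28m[48;2;7;10;18m🬂[38;2;9;12;21m[48;2;7;10;17m🬀[38;2;7;10;17m[48;2;7;10;17m [38;2;7;10;17m[48;2;7;10;17m [38;2;7;10;17m[48;2;7;10;17m [38;2;7;10;17m[48;2;7;10;17m [38;2;7;10;17m[48;2;7;10;17m [38;2;7;10;17m[48;2;7;10;17m [38;2;29;16;29m[48;2;28;15;28m🬎[0m
[38;2;26;13;25m[48;2;25;12;24m🬎[38;2;25;12;24m[48;2;10;14;25m🬺[38;2;7;10;17m[48;2;7;10;17m [38;2;7;10;17m[48;2;7;10;17m [38;2;7;10;17m[48;2;7;10;17m [38;2;7;10;17m[48;2;7;10;17m [38;2;7;10;17m[48;2;7;10;17m [38;2;7;10;17m[48;2;7;10;17m [38;2;7;10;17m[48;2;7;10;17m [38;2;7;10;17m[48;2;7;10;17m [38;2;7;10;17m[48;2;25;12;24m🬕[38;2;26;13;25m[48;2;25;12;24m🬎[0m
[38;2;24;11;22m[48;2;22;10;20m🬂[38;2;24;11;22m[48;2;22;10;20m🬂[38;2;22;10;20m[48;2;7;10;17m🬺[38;2;7;10;17m[48;2;22;10;20m🬬[38;2;7;10;17m[48;2;7;10;17m [38;2;7;10;17m[48;2;7;10;17m [38;2;7;10;17m[48;2;7;10;17m [38;2;7;10;17m[48;2;7;10;17m [38;2;7;10;17m[48;2;7;10;17m [38;2;7;10;17m[48;2;22;10;20m🬆[38;2;24;11;22m[48;2;22;10;20m🬂[38;2;24;11;22m[48;2;22;10;20m🬂[0m
</frame>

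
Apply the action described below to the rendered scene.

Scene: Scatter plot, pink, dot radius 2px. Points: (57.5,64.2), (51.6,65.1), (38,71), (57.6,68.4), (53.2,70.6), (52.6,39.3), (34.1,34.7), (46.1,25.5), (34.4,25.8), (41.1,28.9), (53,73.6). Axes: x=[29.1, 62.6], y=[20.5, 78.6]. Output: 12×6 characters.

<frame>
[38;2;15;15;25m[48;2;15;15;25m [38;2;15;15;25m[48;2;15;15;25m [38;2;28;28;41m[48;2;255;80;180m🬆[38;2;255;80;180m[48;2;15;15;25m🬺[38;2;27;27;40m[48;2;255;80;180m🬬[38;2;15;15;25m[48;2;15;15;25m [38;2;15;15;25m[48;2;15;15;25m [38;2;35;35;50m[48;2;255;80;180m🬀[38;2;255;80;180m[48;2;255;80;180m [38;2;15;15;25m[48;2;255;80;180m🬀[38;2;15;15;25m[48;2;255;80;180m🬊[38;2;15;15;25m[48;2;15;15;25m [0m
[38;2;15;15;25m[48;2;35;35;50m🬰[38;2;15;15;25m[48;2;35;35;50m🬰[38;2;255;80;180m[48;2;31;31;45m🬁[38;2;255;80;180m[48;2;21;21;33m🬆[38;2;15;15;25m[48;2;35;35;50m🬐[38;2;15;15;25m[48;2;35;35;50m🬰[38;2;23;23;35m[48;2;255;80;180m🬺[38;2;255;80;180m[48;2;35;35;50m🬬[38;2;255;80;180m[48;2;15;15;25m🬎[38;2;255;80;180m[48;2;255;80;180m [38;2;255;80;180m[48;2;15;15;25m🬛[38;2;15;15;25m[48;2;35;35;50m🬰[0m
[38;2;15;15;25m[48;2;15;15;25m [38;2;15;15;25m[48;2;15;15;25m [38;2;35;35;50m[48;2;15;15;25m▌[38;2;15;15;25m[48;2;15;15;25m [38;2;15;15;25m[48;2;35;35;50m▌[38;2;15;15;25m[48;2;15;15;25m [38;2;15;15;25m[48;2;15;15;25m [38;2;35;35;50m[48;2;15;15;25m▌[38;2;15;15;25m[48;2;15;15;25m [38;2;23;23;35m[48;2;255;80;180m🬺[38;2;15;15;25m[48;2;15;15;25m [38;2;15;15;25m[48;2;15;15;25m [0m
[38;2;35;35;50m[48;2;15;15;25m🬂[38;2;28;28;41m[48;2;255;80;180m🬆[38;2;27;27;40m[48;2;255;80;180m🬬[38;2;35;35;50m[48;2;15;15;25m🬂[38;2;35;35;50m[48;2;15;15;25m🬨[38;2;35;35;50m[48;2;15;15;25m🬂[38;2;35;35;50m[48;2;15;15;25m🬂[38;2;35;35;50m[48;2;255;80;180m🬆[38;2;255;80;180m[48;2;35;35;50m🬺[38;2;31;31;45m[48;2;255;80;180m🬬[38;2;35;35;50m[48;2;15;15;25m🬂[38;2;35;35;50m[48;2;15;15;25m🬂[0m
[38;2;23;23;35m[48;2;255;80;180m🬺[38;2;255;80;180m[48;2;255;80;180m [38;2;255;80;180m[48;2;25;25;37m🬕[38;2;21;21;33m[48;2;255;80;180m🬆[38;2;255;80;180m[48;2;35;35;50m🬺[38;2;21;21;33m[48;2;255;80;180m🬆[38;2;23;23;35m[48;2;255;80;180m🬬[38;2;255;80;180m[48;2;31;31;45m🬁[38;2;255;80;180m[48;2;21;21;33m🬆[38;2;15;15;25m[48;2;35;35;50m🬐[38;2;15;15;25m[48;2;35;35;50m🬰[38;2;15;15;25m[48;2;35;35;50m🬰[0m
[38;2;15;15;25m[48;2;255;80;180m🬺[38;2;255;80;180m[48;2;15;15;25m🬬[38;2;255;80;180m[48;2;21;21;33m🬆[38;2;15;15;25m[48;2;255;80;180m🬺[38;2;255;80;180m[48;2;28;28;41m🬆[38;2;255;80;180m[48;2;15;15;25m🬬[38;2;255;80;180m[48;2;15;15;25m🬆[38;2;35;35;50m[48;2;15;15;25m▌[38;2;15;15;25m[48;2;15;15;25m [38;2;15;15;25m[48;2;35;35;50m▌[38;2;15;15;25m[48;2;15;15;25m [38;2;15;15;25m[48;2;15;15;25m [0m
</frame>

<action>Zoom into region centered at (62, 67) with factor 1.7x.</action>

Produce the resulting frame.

<frame>
[38;2;15;15;25m[48;2;15;15;25m [38;2;15;15;25m[48;2;15;15;25m [38;2;35;35;50m[48;2;15;15;25m▌[38;2;15;15;25m[48;2;15;15;25m [38;2;15;15;25m[48;2;35;35;50m▌[38;2;15;15;25m[48;2;15;15;25m [38;2;15;15;25m[48;2;15;15;25m [38;2;35;35;50m[48;2;15;15;25m▌[38;2;15;15;25m[48;2;15;15;25m [38;2;15;15;25m[48;2;35;35;50m▌[38;2;15;15;25m[48;2;15;15;25m [38;2;15;15;25m[48;2;15;15;25m [0m
[38;2;255;80;180m[48;2;15;15;25m🬺[38;2;23;23;35m[48;2;255;80;180m🬬[38;2;35;35;50m[48;2;15;15;25m🬛[38;2;23;23;35m[48;2;255;80;180m🬬[38;2;15;15;25m[48;2;35;35;50m🬐[38;2;15;15;25m[48;2;35;35;50m🬰[38;2;15;15;25m[48;2;35;35;50m🬰[38;2;35;35;50m[48;2;15;15;25m🬛[38;2;15;15;25m[48;2;35;35;50m🬰[38;2;15;15;25m[48;2;35;35;50m🬐[38;2;15;15;25m[48;2;35;35;50m🬰[38;2;15;15;25m[48;2;35;35;50m🬰[0m
[38;2;255;80;180m[48;2;255;80;180m [38;2;255;80;180m[48;2;15;15;25m🬆[38;2;35;35;50m[48;2;255;80;180m🬐[38;2;255;80;180m[48;2;255;80;180m [38;2;27;27;40m[48;2;255;80;180m🬸[38;2;15;15;25m[48;2;15;15;25m [38;2;15;15;25m[48;2;15;15;25m [38;2;35;35;50m[48;2;15;15;25m▌[38;2;15;15;25m[48;2;15;15;25m [38;2;15;15;25m[48;2;35;35;50m▌[38;2;15;15;25m[48;2;15;15;25m [38;2;15;15;25m[48;2;15;15;25m [0m
[38;2;255;80;180m[48;2;15;15;25m🬝[38;2;255;80;180m[48;2;19;19;30m🬀[38;2;255;80;180m[48;2;28;28;41m🬊[38;2;255;80;180m[48;2;15;15;25m🬝[38;2;255;80;180m[48;2;27;27;40m🬀[38;2;35;35;50m[48;2;15;15;25m🬂[38;2;35;35;50m[48;2;15;15;25m🬂[38;2;35;35;50m[48;2;15;15;25m🬕[38;2;35;35;50m[48;2;15;15;25m🬂[38;2;35;35;50m[48;2;15;15;25m🬨[38;2;35;35;50m[48;2;15;15;25m🬂[38;2;35;35;50m[48;2;15;15;25m🬂[0m
[38;2;15;15;25m[48;2;35;35;50m🬰[38;2;15;15;25m[48;2;35;35;50m🬰[38;2;35;35;50m[48;2;15;15;25m🬛[38;2;15;15;25m[48;2;35;35;50m🬰[38;2;15;15;25m[48;2;35;35;50m🬐[38;2;15;15;25m[48;2;35;35;50m🬰[38;2;15;15;25m[48;2;35;35;50m🬰[38;2;35;35;50m[48;2;15;15;25m🬛[38;2;15;15;25m[48;2;35;35;50m🬰[38;2;15;15;25m[48;2;35;35;50m🬐[38;2;15;15;25m[48;2;35;35;50m🬰[38;2;15;15;25m[48;2;35;35;50m🬰[0m
[38;2;15;15;25m[48;2;15;15;25m [38;2;15;15;25m[48;2;15;15;25m [38;2;35;35;50m[48;2;15;15;25m▌[38;2;15;15;25m[48;2;15;15;25m [38;2;15;15;25m[48;2;35;35;50m▌[38;2;15;15;25m[48;2;15;15;25m [38;2;15;15;25m[48;2;15;15;25m [38;2;35;35;50m[48;2;15;15;25m▌[38;2;15;15;25m[48;2;15;15;25m [38;2;15;15;25m[48;2;35;35;50m▌[38;2;15;15;25m[48;2;15;15;25m [38;2;15;15;25m[48;2;15;15;25m [0m
</frame>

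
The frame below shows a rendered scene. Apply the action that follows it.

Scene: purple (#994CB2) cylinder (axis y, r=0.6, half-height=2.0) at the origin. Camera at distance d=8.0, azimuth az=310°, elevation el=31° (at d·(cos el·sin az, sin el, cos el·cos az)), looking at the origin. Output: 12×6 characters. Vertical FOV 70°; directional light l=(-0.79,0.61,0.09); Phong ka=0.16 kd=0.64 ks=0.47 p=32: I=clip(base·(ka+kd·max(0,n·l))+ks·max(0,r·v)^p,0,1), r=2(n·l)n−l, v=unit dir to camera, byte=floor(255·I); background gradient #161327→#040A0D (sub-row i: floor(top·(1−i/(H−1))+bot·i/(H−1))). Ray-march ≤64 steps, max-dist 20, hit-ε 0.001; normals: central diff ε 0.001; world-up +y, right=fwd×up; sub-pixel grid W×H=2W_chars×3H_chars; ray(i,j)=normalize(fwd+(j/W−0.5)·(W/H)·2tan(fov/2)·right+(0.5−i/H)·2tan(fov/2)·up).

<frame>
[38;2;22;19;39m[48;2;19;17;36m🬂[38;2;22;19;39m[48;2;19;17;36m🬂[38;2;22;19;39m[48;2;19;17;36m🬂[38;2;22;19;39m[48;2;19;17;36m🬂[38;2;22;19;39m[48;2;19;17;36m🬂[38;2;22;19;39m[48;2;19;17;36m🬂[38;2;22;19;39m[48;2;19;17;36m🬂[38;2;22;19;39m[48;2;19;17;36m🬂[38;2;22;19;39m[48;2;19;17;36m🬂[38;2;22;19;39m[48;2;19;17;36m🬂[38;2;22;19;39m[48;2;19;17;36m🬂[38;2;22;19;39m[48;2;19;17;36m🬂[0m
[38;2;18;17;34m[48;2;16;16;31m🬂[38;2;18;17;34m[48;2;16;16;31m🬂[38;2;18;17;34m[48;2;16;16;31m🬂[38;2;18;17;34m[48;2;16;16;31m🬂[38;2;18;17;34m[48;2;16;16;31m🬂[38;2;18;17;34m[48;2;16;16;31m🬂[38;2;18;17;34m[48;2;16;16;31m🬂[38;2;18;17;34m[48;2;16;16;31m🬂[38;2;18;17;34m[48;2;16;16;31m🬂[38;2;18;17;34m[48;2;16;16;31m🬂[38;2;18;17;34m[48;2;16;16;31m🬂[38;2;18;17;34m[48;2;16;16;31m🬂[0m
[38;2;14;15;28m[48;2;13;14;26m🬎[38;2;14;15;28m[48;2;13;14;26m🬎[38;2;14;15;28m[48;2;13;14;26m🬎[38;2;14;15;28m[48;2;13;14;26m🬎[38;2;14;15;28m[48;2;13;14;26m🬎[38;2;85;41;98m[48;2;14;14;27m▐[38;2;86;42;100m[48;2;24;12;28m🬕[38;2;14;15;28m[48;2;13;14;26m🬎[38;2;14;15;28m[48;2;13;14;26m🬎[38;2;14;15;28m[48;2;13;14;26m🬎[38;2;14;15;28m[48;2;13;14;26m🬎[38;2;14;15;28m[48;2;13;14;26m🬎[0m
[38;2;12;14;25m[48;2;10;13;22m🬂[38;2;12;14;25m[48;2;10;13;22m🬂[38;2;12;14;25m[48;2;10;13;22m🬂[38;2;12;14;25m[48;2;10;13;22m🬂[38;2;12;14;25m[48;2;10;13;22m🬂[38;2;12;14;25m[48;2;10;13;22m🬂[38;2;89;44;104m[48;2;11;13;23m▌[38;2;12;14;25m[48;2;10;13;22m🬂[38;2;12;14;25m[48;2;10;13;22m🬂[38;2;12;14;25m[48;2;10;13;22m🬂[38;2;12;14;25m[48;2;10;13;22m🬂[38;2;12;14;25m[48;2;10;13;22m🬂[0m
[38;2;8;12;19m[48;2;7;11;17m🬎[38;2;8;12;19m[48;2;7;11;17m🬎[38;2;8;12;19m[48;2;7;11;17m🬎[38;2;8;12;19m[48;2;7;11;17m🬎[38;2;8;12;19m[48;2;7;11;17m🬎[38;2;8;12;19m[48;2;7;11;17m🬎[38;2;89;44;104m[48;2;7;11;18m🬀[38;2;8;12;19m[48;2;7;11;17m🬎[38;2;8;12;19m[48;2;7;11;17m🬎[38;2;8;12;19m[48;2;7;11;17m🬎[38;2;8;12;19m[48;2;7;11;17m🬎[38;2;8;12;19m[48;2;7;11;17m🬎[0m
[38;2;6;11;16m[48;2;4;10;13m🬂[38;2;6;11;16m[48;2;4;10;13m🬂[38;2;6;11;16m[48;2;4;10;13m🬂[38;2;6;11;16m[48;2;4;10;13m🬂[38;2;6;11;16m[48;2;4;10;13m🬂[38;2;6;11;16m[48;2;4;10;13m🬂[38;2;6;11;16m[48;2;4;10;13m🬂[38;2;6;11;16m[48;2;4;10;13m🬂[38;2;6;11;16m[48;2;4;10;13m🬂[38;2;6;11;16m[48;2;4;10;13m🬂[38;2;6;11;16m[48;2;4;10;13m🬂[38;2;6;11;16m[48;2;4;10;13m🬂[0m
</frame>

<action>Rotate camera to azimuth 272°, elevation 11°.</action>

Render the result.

<frame>
[38;2;22;19;39m[48;2;19;17;36m🬂[38;2;22;19;39m[48;2;19;17;36m🬂[38;2;22;19;39m[48;2;19;17;36m🬂[38;2;22;19;39m[48;2;19;17;36m🬂[38;2;22;19;39m[48;2;19;17;36m🬂[38;2;22;19;39m[48;2;19;17;36m🬂[38;2;22;19;39m[48;2;19;17;36m🬂[38;2;22;19;39m[48;2;19;17;36m🬂[38;2;22;19;39m[48;2;19;17;36m🬂[38;2;22;19;39m[48;2;19;17;36m🬂[38;2;22;19;39m[48;2;19;17;36m🬂[38;2;22;19;39m[48;2;19;17;36m🬂[0m
[38;2;18;17;34m[48;2;16;16;31m🬂[38;2;18;17;34m[48;2;16;16;31m🬂[38;2;18;17;34m[48;2;16;16;31m🬂[38;2;18;17;34m[48;2;16;16;31m🬂[38;2;18;17;34m[48;2;16;16;31m🬂[38;2;18;17;34m[48;2;16;16;31m🬂[38;2;18;17;34m[48;2;16;16;31m🬂[38;2;18;17;34m[48;2;16;16;31m🬂[38;2;18;17;34m[48;2;16;16;31m🬂[38;2;18;17;34m[48;2;16;16;31m🬂[38;2;18;17;34m[48;2;16;16;31m🬂[38;2;18;17;34m[48;2;16;16;31m🬂[0m
[38;2;14;15;28m[48;2;13;14;26m🬎[38;2;14;15;28m[48;2;13;14;26m🬎[38;2;14;15;28m[48;2;13;14;26m🬎[38;2;14;15;28m[48;2;13;14;26m🬎[38;2;14;15;28m[48;2;13;14;26m🬎[38;2;36;17;42m[48;2;13;14;27m🬁[38;2;102;50;118m[48;2;25;17;36m▌[38;2;14;15;28m[48;2;13;14;26m🬎[38;2;14;15;28m[48;2;13;14;26m🬎[38;2;14;15;28m[48;2;13;14;26m🬎[38;2;14;15;28m[48;2;13;14;26m🬎[38;2;14;15;28m[48;2;13;14;26m🬎[0m
[38;2;12;14;25m[48;2;10;13;22m🬂[38;2;12;14;25m[48;2;10;13;22m🬂[38;2;12;14;25m[48;2;10;13;22m🬂[38;2;12;14;25m[48;2;10;13;22m🬂[38;2;12;14;25m[48;2;10;13;22m🬂[38;2;12;14;25m[48;2;10;13;22m🬂[38;2;102;50;118m[48;2;11;13;23m▌[38;2;12;14;25m[48;2;10;13;22m🬂[38;2;12;14;25m[48;2;10;13;22m🬂[38;2;12;14;25m[48;2;10;13;22m🬂[38;2;12;14;25m[48;2;10;13;22m🬂[38;2;12;14;25m[48;2;10;13;22m🬂[0m
[38;2;8;12;19m[48;2;7;11;17m🬎[38;2;8;12;19m[48;2;7;11;17m🬎[38;2;8;12;19m[48;2;7;11;17m🬎[38;2;8;12;19m[48;2;7;11;17m🬎[38;2;8;12;19m[48;2;7;11;17m🬎[38;2;8;12;19m[48;2;7;11;17m🬎[38;2;102;50;118m[48;2;7;11;18m🬀[38;2;8;12;19m[48;2;7;11;17m🬎[38;2;8;12;19m[48;2;7;11;17m🬎[38;2;8;12;19m[48;2;7;11;17m🬎[38;2;8;12;19m[48;2;7;11;17m🬎[38;2;8;12;19m[48;2;7;11;17m🬎[0m
[38;2;6;11;16m[48;2;4;10;13m🬂[38;2;6;11;16m[48;2;4;10;13m🬂[38;2;6;11;16m[48;2;4;10;13m🬂[38;2;6;11;16m[48;2;4;10;13m🬂[38;2;6;11;16m[48;2;4;10;13m🬂[38;2;6;11;16m[48;2;4;10;13m🬂[38;2;6;11;16m[48;2;4;10;13m🬂[38;2;6;11;16m[48;2;4;10;13m🬂[38;2;6;11;16m[48;2;4;10;13m🬂[38;2;6;11;16m[48;2;4;10;13m🬂[38;2;6;11;16m[48;2;4;10;13m🬂[38;2;6;11;16m[48;2;4;10;13m🬂[0m
</frame>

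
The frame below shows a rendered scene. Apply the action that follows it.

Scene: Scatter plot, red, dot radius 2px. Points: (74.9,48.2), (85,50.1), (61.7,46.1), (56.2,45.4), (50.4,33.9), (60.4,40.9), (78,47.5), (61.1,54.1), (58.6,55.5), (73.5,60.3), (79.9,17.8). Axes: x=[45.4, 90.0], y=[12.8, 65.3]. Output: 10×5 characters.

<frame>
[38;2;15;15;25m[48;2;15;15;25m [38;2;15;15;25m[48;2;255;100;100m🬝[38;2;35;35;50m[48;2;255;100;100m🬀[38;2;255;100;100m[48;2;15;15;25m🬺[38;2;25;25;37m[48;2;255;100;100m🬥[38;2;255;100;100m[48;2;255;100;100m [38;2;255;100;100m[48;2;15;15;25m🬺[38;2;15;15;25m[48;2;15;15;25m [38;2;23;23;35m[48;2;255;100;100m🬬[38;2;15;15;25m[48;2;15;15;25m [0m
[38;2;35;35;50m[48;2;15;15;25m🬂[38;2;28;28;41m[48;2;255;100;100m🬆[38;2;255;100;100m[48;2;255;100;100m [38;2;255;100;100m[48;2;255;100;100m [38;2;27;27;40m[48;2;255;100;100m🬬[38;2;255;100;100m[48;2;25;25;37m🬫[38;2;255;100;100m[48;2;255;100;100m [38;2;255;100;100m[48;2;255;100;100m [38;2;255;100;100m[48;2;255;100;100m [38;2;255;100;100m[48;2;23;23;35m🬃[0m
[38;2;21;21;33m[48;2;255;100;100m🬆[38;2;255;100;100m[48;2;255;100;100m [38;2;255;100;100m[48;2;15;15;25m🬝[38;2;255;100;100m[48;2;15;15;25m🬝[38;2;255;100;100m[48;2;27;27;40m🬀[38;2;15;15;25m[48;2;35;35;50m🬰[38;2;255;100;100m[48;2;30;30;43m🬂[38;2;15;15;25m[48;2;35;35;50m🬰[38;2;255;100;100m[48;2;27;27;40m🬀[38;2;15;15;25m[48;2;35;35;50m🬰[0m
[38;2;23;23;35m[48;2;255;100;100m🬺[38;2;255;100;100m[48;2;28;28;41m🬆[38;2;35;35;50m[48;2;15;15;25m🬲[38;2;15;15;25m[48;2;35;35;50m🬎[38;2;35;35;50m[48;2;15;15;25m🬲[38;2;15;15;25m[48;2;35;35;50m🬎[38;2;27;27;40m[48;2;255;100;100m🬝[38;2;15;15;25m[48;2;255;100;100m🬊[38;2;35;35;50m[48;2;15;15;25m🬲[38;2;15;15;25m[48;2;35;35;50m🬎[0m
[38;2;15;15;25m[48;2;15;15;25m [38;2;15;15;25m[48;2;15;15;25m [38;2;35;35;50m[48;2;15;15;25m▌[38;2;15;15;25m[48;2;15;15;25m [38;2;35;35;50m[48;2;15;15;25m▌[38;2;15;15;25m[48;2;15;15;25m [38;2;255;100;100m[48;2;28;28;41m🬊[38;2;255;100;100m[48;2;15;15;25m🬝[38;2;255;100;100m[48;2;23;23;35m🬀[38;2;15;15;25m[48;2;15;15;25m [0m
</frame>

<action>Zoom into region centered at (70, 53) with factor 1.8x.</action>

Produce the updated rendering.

<frame>
[38;2;15;15;25m[48;2;15;15;25m [38;2;15;15;25m[48;2;15;15;25m [38;2;35;35;50m[48;2;15;15;25m▌[38;2;15;15;25m[48;2;15;15;25m [38;2;35;35;50m[48;2;15;15;25m▌[38;2;15;15;25m[48;2;255;100;100m🬝[38;2;21;21;33m[48;2;255;100;100m🬊[38;2;15;15;25m[48;2;15;15;25m [38;2;35;35;50m[48;2;15;15;25m▌[38;2;15;15;25m[48;2;15;15;25m [0m
[38;2;255;100;100m[48;2;35;35;50m🬺[38;2;255;100;100m[48;2;28;28;41m🬱[38;2;35;35;50m[48;2;15;15;25m🬕[38;2;35;35;50m[48;2;15;15;25m🬂[38;2;35;35;50m[48;2;15;15;25m🬕[38;2;255;100;100m[48;2;15;15;25m🬊[38;2;255;100;100m[48;2;15;15;25m🬝[38;2;255;100;100m[48;2;19;19;30m🬀[38;2;35;35;50m[48;2;15;15;25m🬕[38;2;35;35;50m[48;2;15;15;25m🬂[0m
[38;2;255;100;100m[48;2;15;15;25m🬎[38;2;255;100;100m[48;2;255;100;100m [38;2;255;100;100m[48;2;27;27;40m🬀[38;2;15;15;25m[48;2;35;35;50m🬰[38;2;35;35;50m[48;2;15;15;25m🬛[38;2;15;15;25m[48;2;35;35;50m🬰[38;2;28;28;41m[48;2;255;100;100m🬆[38;2;21;21;33m[48;2;255;100;100m🬆[38;2;27;27;40m[48;2;255;100;100m🬬[38;2;15;15;25m[48;2;35;35;50m🬰[0m
[38;2;20;20;31m[48;2;255;100;100m🬕[38;2;255;100;100m[48;2;255;100;100m [38;2;255;100;100m[48;2;25;25;37m🬛[38;2;15;15;25m[48;2;35;35;50m🬎[38;2;35;35;50m[48;2;15;15;25m🬲[38;2;23;23;35m[48;2;255;100;100m🬺[38;2;255;100;100m[48;2;35;35;50m🬬[38;2;255;100;100m[48;2;35;35;50m🬬[38;2;255;100;100m[48;2;28;28;41m🬆[38;2;15;15;25m[48;2;35;35;50m🬎[0m
[38;2;255;100;100m[48;2;15;15;25m🬊[38;2;255;100;100m[48;2;15;15;25m🬝[38;2;255;100;100m[48;2;23;23;35m🬀[38;2;15;15;25m[48;2;15;15;25m [38;2;35;35;50m[48;2;15;15;25m▌[38;2;15;15;25m[48;2;15;15;25m [38;2;35;35;50m[48;2;15;15;25m▌[38;2;15;15;25m[48;2;15;15;25m [38;2;35;35;50m[48;2;15;15;25m▌[38;2;15;15;25m[48;2;15;15;25m [0m
</frame>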